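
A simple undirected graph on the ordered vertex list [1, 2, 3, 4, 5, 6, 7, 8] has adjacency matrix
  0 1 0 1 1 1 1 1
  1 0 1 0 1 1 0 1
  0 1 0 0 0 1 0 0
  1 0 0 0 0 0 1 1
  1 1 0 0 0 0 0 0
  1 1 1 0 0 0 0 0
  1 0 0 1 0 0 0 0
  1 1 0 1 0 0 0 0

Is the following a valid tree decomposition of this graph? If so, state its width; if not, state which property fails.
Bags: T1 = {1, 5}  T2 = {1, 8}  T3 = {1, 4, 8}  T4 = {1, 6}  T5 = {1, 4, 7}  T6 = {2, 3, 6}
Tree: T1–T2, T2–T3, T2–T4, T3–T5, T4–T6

A tree decomposition must satisfy three properties: every vertex lies in some bag; for every edge, both endpoints lie together in some bag; and for every vertex, the bags containing it form a connected subtree. Here edge (2,1) lies in no bag, so the decomposition is invalid.

No — edge (2,1) lies in no bag.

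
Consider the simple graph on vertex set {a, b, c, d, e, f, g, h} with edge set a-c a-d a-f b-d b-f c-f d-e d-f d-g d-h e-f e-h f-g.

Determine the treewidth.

A width-2 tree decomposition is:
Bags: B1 = {d, e, f}  B2 = {a, d, f}  B3 = {d, e, h}  B4 = {a, c, f}  B5 = {d, f, g}  B6 = {b, d, f}
Tree: B1–B2, B1–B3, B2–B4, B2–B5, B5–B6
Each bag holds 3 vertices, so the decomposition has width 2, which upper-bounds the treewidth. On the other hand G contains the 3-clique {d, e, h}. A clique must lie in a single bag of any decomposition, so no decomposition can have width below 2. The upper and lower bounds meet at 2, so that is the treewidth.

2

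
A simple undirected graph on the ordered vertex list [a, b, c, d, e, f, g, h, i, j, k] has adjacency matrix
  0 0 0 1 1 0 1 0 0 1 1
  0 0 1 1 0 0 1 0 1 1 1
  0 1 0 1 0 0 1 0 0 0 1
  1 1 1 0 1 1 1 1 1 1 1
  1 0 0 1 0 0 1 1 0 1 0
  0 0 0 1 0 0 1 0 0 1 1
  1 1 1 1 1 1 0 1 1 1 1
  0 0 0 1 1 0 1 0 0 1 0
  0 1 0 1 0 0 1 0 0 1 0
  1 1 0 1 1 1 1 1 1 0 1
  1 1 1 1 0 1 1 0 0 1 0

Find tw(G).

A width-4 tree decomposition is:
Bags: B1 = {a, d, e, g, j}  B2 = {a, d, g, j, k}  B3 = {b, d, g, j, k}  B4 = {b, d, g, i, j}  B5 = {d, f, g, j, k}  B6 = {d, e, g, h, j}  B7 = {b, c, d, g, k}
Tree: B1–B2, B2–B3, B3–B4, B2–B5, B1–B6, B3–B7
Every bag has size at most 5, so the width is 5 − 1 = 4 and tw(G) ≤ 4. For the lower bound, the 5 vertices {d, e, g, h, j} are pairwise adjacent, and any tree decomposition puts a clique entirely inside one bag — forcing width ≥ 4. Combining the bounds, tw(G) = 4.

4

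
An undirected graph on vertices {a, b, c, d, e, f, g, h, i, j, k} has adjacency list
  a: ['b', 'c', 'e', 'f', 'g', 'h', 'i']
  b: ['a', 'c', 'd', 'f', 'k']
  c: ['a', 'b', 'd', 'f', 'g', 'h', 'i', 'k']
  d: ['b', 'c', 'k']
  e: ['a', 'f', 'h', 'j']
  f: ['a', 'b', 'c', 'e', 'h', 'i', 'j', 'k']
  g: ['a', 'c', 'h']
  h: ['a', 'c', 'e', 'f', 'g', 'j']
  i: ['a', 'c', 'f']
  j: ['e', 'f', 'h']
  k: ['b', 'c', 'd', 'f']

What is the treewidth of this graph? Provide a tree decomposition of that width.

Treewidth 3.
One optimal decomposition is:
Bags: B1 = {b, c, f, k}  B2 = {a, b, c, f}  B3 = {a, c, f, h}  B4 = {a, c, g, h}  B5 = {a, c, f, i}  B6 = {b, c, d, k}  B7 = {a, e, f, h}  B8 = {e, f, h, j}
Tree: B1–B2, B2–B3, B3–B4, B2–B5, B1–B6, B3–B7, B7–B8

The largest bag has 4 vertices, giving width 3; this decomposition certifies tw(G) ≤ 3. For the lower bound, the 4 vertices {b, c, d, k} are pairwise adjacent, and any tree decomposition puts a clique entirely inside one bag — forcing width ≥ 3. Combining the bounds, tw(G) = 3.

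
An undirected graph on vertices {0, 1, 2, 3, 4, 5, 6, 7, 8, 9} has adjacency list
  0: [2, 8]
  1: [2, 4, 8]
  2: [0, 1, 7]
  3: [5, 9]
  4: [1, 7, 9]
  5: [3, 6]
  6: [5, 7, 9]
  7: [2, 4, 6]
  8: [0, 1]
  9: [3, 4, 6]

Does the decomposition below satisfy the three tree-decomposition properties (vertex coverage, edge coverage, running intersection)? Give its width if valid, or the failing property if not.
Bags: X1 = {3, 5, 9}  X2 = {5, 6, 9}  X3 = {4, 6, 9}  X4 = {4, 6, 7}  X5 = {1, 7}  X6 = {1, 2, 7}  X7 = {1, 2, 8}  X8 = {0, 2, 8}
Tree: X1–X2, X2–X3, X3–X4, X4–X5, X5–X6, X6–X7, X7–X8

No — edge (4,1) lies in no bag.

A tree decomposition must satisfy three properties: every vertex lies in some bag; for every edge, both endpoints lie together in some bag; and for every vertex, the bags containing it form a connected subtree. Here edge (4,1) lies in no bag, so the decomposition is invalid.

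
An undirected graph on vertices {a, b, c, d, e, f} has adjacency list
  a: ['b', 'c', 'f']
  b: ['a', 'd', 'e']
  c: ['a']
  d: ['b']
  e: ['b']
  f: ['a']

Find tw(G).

A width-1 tree decomposition is:
Bags: B1 = {a, b}  B2 = {b, e}  B3 = {a, f}  B4 = {a, c}  B5 = {b, d}
Tree: B1–B2, B1–B3, B1–B4, B2–B5
The largest bag has 2 vertices, giving width 1; this decomposition certifies tw(G) ≤ 1. Since G has at least one edge (e.g. a–b), it is not an edgeless graph, so tw(G) ≥ 1. Combining the bounds, tw(G) = 1.

1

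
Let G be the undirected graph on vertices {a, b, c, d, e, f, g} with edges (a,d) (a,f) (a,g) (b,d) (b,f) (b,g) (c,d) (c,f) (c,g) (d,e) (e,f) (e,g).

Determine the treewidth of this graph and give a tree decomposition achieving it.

Treewidth 3.
One such decomposition:
Bags: B1 = {d, e, f, g}  B2 = {c, d, f, g}  B3 = {b, d, f, g}  B4 = {a, d, f, g}
Tree: B1–B2, B2–B3, B3–B4

Each bag holds 4 vertices, so the decomposition has width 3, which upper-bounds the treewidth. For the lower bound: the 4 vertex sets {e,f}, {c,g}, {d}, {b} are disjoint, each induces a connected subgraph, and every pair is joined by at least one edge of G. Contracting each set to a single vertex therefore yields K_{4} as a minor, and since treewidth is minor-monotone, tw(G) ≥ tw(K_{4}) = 3. The upper and lower bounds meet at 3, so that is the treewidth.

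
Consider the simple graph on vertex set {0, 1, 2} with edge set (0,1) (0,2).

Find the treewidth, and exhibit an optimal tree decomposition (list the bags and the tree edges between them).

The largest bag has 2 vertices, giving width 1; this decomposition certifies tw(G) ≤ 1. Since G has at least one edge (e.g. 2–0), it is not an edgeless graph, so tw(G) ≥ 1. Combining the bounds, tw(G) = 1.

Treewidth 1.
One optimal decomposition is:
Bags: B1 = {0, 2}  B2 = {0, 1}
Tree: B1–B2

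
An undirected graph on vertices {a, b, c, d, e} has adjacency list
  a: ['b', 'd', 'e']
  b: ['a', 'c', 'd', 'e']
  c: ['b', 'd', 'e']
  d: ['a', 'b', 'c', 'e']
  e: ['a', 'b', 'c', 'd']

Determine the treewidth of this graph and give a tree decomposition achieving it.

Treewidth 3.
Bags: B1 = {a, b, d, e}  B2 = {b, c, d, e}
Tree: B1–B2

The largest bag has 4 vertices, giving width 3; this decomposition certifies tw(G) ≤ 3. For the lower bound, the 4 vertices {b, c, d, e} are pairwise adjacent, and any tree decomposition puts a clique entirely inside one bag — forcing width ≥ 3. Combining the bounds, tw(G) = 3.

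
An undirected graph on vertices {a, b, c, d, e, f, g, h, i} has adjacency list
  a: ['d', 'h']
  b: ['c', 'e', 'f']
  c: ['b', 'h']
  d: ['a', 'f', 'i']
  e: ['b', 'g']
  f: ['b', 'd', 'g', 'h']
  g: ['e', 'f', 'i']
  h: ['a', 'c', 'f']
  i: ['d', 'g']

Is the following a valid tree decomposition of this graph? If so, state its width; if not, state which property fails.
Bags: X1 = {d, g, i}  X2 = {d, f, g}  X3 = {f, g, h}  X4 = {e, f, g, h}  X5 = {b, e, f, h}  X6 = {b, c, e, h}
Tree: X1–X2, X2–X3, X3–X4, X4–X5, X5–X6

A tree decomposition must satisfy three properties: every vertex lies in some bag; for every edge, both endpoints lie together in some bag; and for every vertex, the bags containing it form a connected subtree. Here vertex a appears in no bag, so the decomposition is invalid.

No — vertex a appears in no bag.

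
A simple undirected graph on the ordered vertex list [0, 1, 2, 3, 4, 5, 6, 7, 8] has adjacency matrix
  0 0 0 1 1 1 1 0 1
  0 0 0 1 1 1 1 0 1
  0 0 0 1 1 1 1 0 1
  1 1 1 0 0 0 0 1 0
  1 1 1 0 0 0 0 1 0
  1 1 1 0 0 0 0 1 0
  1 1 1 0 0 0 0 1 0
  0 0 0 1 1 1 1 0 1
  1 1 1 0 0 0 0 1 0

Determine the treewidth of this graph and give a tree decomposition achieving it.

Treewidth 4.
One optimal decomposition is:
Bags: B1 = {0, 1, 2, 5, 7}  B2 = {0, 1, 2, 3, 7}  B3 = {0, 1, 2, 7, 8}  B4 = {0, 1, 2, 4, 7}  B5 = {0, 1, 2, 6, 7}
Tree: B1–B2, B2–B3, B3–B4, B4–B5

The largest bag has 5 vertices, giving width 4; this decomposition certifies tw(G) ≤ 4. For the lower bound: the 5 vertex sets {5,7}, {0,3}, {1,8}, {2}, {4} are disjoint, each induces a connected subgraph, and every pair is joined by at least one edge of G. Contracting each set to a single vertex therefore yields K_{5} as a minor, and since treewidth is minor-monotone, tw(G) ≥ tw(K_{5}) = 4. Combining the bounds, tw(G) = 4.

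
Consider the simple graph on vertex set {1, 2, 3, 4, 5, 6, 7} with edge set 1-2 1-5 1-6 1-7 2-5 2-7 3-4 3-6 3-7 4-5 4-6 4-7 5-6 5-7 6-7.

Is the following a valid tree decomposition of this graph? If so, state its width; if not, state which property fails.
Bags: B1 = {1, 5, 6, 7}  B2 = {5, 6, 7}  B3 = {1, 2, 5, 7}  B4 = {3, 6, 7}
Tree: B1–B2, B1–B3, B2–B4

A tree decomposition must satisfy three properties: every vertex lies in some bag; for every edge, both endpoints lie together in some bag; and for every vertex, the bags containing it form a connected subtree. Here vertex 4 appears in no bag, so the decomposition is invalid.

No — vertex 4 appears in no bag.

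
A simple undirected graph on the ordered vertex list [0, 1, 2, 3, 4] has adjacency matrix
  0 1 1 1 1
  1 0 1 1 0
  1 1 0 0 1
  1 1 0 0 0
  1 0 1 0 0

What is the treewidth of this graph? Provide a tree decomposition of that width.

The largest bag has 3 vertices, giving width 2; this decomposition certifies tw(G) ≤ 2. On the other hand G contains the 3-clique {0, 1, 2}. A clique must lie in a single bag of any decomposition, so no decomposition can have width below 2. Hence tw(G) = 2 exactly.

Treewidth 2.
One such decomposition:
Bags: B1 = {0, 1, 2}  B2 = {0, 1, 3}  B3 = {0, 2, 4}
Tree: B1–B2, B1–B3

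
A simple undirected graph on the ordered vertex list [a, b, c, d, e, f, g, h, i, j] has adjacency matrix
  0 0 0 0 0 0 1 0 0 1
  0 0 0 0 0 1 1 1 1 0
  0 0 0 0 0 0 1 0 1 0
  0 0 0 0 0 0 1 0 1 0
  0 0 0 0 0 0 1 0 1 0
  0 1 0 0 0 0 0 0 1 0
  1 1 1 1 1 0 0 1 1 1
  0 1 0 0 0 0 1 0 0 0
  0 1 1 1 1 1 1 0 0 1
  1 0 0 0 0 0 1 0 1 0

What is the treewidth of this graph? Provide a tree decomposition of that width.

Treewidth 2.
One optimal decomposition is:
Bags: B1 = {c, g, i}  B2 = {e, g, i}  B3 = {g, i, j}  B4 = {b, g, i}  B5 = {d, g, i}  B6 = {b, g, h}  B7 = {a, g, j}  B8 = {b, f, i}
Tree: B1–B2, B1–B3, B3–B4, B4–B5, B4–B6, B3–B7, B4–B8

The largest bag has 3 vertices, giving width 2; this decomposition certifies tw(G) ≤ 2. Conversely, {b, g, h} is a clique of size 3, and the vertices of any clique must share a bag in every tree decomposition; so some bag has ≥ 3 vertices and tw(G) ≥ 2. Combining the bounds, tw(G) = 2.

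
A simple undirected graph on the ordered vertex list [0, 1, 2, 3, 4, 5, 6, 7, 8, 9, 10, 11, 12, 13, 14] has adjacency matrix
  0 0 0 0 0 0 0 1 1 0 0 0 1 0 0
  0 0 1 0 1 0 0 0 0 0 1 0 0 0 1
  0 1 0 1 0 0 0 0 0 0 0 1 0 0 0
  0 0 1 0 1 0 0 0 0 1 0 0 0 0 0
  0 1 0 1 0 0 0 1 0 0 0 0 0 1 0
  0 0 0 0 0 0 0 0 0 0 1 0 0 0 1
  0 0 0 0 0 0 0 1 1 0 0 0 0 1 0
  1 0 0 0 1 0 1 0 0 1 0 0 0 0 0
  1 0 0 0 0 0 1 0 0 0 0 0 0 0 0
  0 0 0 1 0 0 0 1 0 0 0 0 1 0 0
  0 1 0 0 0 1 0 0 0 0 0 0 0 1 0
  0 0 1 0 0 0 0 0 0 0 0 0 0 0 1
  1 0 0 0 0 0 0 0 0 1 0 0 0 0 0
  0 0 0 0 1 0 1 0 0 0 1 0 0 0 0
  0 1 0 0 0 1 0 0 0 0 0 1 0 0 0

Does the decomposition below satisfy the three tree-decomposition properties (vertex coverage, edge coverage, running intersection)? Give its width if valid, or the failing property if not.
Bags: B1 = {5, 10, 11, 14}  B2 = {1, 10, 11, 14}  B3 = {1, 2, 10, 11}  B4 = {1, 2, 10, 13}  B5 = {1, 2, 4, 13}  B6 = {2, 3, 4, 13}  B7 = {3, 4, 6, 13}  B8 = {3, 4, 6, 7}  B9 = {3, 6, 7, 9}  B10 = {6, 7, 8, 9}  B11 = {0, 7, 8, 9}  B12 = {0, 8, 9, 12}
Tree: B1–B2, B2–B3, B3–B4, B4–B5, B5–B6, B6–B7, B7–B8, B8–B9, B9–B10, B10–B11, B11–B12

Yes; width 3.

Every vertex of G appears in some bag (union = {0, 1, 2, 3, 4, 5, 6, 7, 8, 9, 10, 11, 12, 13, 14}); every edge is covered by a bag; and for each vertex v the set of bags containing v is connected in the bag tree. The decomposition is therefore valid. The largest bag has 4 vertices, so the width is 3.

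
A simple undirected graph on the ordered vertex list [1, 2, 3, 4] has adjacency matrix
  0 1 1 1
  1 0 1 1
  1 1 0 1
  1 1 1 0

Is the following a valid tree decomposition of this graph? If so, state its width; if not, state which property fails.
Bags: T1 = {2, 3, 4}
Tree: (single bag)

No — vertex 1 appears in no bag.

A tree decomposition must satisfy three properties: every vertex lies in some bag; for every edge, both endpoints lie together in some bag; and for every vertex, the bags containing it form a connected subtree. Here vertex 1 appears in no bag, so the decomposition is invalid.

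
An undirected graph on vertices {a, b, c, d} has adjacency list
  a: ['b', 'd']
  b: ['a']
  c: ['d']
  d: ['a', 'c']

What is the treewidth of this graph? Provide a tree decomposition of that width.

Treewidth 1.
One optimal decomposition is:
Bags: B1 = {a, b}  B2 = {a, d}  B3 = {c, d}
Tree: B1–B2, B2–B3

Every bag has size at most 2, so the width is 2 − 1 = 1 and tw(G) ≤ 1. Since G has at least one edge (e.g. a–b), it is not an edgeless graph, so tw(G) ≥ 1. Therefore the treewidth is 1.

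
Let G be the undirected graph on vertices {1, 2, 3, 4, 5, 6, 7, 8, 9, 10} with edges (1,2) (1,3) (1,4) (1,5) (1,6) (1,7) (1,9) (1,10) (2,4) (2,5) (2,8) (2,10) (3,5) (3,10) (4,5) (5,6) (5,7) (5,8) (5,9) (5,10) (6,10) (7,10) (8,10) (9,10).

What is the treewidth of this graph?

3

A width-3 tree decomposition is:
Bags: B1 = {1, 2, 5, 10}  B2 = {1, 3, 5, 10}  B3 = {2, 5, 8, 10}  B4 = {1, 5, 7, 10}  B5 = {1, 5, 6, 10}  B6 = {1, 5, 9, 10}  B7 = {1, 2, 4, 5}
Tree: B1–B2, B1–B3, B2–B4, B1–B5, B4–B6, B1–B7
The largest bag has 4 vertices, giving width 3; this decomposition certifies tw(G) ≤ 3. Conversely, {2, 5, 8, 10} is a clique of size 4, and the vertices of any clique must share a bag in every tree decomposition; so some bag has ≥ 4 vertices and tw(G) ≥ 3. Hence tw(G) = 3 exactly.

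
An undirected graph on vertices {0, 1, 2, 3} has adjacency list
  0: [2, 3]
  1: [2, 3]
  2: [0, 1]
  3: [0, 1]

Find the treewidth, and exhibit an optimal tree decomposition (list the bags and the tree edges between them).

Treewidth 2.
Bags: B1 = {0, 1, 3}  B2 = {0, 1, 2}
Tree: B1–B2

Every bag has size at most 3, so the width is 3 − 1 = 2 and tw(G) ≤ 2. Since 0–3–1–2–0 is a cycle in G, G is not acyclic. Forests are exactly the graphs of treewidth ≤ 1, so tw(G) ≥ 2. Combining the bounds, tw(G) = 2.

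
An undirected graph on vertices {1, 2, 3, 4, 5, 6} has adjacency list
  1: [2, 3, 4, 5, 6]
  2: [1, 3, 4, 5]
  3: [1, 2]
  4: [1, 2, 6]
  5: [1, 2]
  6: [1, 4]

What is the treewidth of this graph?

A width-2 tree decomposition is:
Bags: B1 = {1, 2, 4}  B2 = {1, 2, 5}  B3 = {1, 2, 3}  B4 = {1, 4, 6}
Tree: B1–B2, B1–B3, B1–B4
Each bag holds 3 vertices, so the decomposition has width 2, which upper-bounds the treewidth. Conversely, {1, 2, 3} is a clique of size 3, and the vertices of any clique must share a bag in every tree decomposition; so some bag has ≥ 3 vertices and tw(G) ≥ 2. Therefore the treewidth is 2.

2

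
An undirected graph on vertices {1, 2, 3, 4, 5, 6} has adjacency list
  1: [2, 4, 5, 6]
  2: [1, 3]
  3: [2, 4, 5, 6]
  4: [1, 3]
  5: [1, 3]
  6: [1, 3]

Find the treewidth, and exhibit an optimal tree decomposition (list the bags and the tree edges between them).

Treewidth 2.
Bags: B1 = {1, 2, 3}  B2 = {1, 3, 5}  B3 = {1, 3, 6}  B4 = {1, 3, 4}
Tree: B1–B2, B2–B3, B3–B4

Each bag holds 3 vertices, so the decomposition has width 2, which upper-bounds the treewidth. Since 2–3–5–1–2 is a cycle in G, G is not acyclic. Forests are exactly the graphs of treewidth ≤ 1, so tw(G) ≥ 2. Combining the bounds, tw(G) = 2.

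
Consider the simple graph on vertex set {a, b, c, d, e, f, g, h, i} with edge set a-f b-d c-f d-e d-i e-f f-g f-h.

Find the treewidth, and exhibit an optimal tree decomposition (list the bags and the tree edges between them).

Treewidth 1.
One such decomposition:
Bags: B1 = {f, h}  B2 = {a, f}  B3 = {c, f}  B4 = {e, f}  B5 = {d, e}  B6 = {d, i}  B7 = {f, g}  B8 = {b, d}
Tree: B1–B2, B2–B3, B3–B4, B4–B5, B5–B6, B4–B7, B6–B8

Each bag holds 2 vertices, so the decomposition has width 1, which upper-bounds the treewidth. G has an edge, so its treewidth is at least 1. Combining the bounds, tw(G) = 1.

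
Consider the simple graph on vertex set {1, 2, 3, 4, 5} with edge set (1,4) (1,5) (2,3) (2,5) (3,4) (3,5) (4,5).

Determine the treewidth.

A width-2 tree decomposition is:
Bags: B1 = {1, 4, 5}  B2 = {3, 4, 5}  B3 = {2, 3, 5}
Tree: B1–B2, B2–B3
The largest bag has 3 vertices, giving width 2; this decomposition certifies tw(G) ≤ 2. Conversely, {1, 4, 5} is a clique of size 3, and the vertices of any clique must share a bag in every tree decomposition; so some bag has ≥ 3 vertices and tw(G) ≥ 2. Therefore the treewidth is 2.

2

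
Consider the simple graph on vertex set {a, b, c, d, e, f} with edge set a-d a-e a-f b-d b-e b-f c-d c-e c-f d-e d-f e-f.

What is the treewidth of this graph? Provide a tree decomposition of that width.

Each bag holds 4 vertices, so the decomposition has width 3, which upper-bounds the treewidth. For the lower bound, the 4 vertices {c, d, e, f} are pairwise adjacent, and any tree decomposition puts a clique entirely inside one bag — forcing width ≥ 3. Combining the bounds, tw(G) = 3.

Treewidth 3.
Bags: B1 = {b, d, e, f}  B2 = {a, d, e, f}  B3 = {c, d, e, f}
Tree: B1–B2, B2–B3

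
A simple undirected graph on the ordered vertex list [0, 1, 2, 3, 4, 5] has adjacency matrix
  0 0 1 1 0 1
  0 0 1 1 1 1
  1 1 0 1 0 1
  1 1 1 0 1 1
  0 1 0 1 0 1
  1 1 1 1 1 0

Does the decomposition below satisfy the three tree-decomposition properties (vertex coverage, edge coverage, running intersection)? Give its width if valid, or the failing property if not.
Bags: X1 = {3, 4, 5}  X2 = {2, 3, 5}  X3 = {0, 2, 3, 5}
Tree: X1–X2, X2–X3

A tree decomposition must satisfy three properties: every vertex lies in some bag; for every edge, both endpoints lie together in some bag; and for every vertex, the bags containing it form a connected subtree. Here vertex 1 appears in no bag, so the decomposition is invalid.

No — vertex 1 appears in no bag.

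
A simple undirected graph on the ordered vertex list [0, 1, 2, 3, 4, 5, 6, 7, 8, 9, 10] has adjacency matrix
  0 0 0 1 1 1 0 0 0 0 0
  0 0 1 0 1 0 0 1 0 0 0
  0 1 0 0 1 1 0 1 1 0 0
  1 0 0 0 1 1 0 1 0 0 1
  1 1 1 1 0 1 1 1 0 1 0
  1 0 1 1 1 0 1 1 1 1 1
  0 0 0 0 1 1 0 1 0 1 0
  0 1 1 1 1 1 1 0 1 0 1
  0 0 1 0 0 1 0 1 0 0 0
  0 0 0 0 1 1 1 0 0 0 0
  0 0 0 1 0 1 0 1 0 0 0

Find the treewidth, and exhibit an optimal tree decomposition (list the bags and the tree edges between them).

Treewidth 3.
One optimal decomposition is:
Bags: B1 = {4, 5, 6, 7}  B2 = {3, 4, 5, 7}  B3 = {2, 4, 5, 7}  B4 = {4, 5, 6, 9}  B5 = {1, 2, 4, 7}  B6 = {3, 5, 7, 10}  B7 = {2, 5, 7, 8}  B8 = {0, 3, 4, 5}
Tree: B1–B2, B1–B3, B1–B4, B3–B5, B2–B6, B3–B7, B2–B8

Each bag holds 4 vertices, so the decomposition has width 3, which upper-bounds the treewidth. For the lower bound, the 4 vertices {1, 2, 4, 7} are pairwise adjacent, and any tree decomposition puts a clique entirely inside one bag — forcing width ≥ 3. Hence tw(G) = 3 exactly.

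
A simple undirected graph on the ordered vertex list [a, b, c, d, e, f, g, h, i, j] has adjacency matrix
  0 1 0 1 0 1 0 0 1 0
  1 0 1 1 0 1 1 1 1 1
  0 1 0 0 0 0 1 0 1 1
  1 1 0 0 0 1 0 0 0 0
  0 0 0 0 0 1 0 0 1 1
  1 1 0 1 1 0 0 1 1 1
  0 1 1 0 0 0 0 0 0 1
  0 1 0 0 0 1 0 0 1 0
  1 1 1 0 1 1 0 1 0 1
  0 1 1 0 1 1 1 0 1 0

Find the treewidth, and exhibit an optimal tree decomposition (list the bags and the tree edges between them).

Every bag has size at most 4, so the width is 4 − 1 = 3 and tw(G) ≤ 3. On the other hand G contains the 4-clique {e, f, i, j}. A clique must lie in a single bag of any decomposition, so no decomposition can have width below 3. Hence tw(G) = 3 exactly.

Treewidth 3.
One optimal decomposition is:
Bags: B1 = {b, f, i, j}  B2 = {b, c, i, j}  B3 = {a, b, f, i}  B4 = {b, c, g, j}  B5 = {b, f, h, i}  B6 = {e, f, i, j}  B7 = {a, b, d, f}
Tree: B1–B2, B1–B3, B2–B4, B3–B5, B1–B6, B3–B7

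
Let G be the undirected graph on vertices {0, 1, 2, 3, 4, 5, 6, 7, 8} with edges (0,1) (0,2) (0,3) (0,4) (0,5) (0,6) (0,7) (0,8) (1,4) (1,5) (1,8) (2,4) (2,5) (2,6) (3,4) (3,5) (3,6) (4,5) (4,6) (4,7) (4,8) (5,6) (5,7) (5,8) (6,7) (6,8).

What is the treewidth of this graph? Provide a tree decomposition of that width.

Treewidth 4.
One such decomposition:
Bags: B1 = {0, 4, 5, 6, 8}  B2 = {0, 2, 4, 5, 6}  B3 = {0, 4, 5, 6, 7}  B4 = {0, 3, 4, 5, 6}  B5 = {0, 1, 4, 5, 8}
Tree: B1–B2, B1–B3, B2–B4, B1–B5

Each bag holds 5 vertices, so the decomposition has width 4, which upper-bounds the treewidth. For the lower bound, the 5 vertices {0, 1, 4, 5, 8} are pairwise adjacent, and any tree decomposition puts a clique entirely inside one bag — forcing width ≥ 4. Combining the bounds, tw(G) = 4.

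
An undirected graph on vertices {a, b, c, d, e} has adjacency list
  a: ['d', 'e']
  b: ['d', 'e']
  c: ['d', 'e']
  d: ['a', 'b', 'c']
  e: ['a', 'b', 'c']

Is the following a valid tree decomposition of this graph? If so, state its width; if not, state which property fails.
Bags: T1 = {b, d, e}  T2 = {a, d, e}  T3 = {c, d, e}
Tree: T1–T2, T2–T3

Yes; width 2.

Every vertex of G appears in some bag (union = {a, b, c, d, e}); every edge is covered by a bag; and for each vertex v the set of bags containing v is connected in the bag tree. The decomposition is therefore valid. The largest bag has 3 vertices, so the width is 2.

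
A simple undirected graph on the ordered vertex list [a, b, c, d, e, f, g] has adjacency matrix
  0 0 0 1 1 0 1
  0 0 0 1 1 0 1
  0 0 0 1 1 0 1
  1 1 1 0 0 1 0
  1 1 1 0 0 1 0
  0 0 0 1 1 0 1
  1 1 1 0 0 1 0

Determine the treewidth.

A width-3 tree decomposition is:
Bags: B1 = {a, d, e, g}  B2 = {d, e, f, g}  B3 = {b, d, e, g}  B4 = {c, d, e, g}
Tree: B1–B2, B2–B3, B3–B4
Each bag holds 4 vertices, so the decomposition has width 3, which upper-bounds the treewidth. For the lower bound: the 4 vertex sets {a,d}, {f,g}, {e}, {b} are disjoint, each induces a connected subgraph, and every pair is joined by at least one edge of G. Contracting each set to a single vertex therefore yields K_{4} as a minor, and since treewidth is minor-monotone, tw(G) ≥ tw(K_{4}) = 3. The upper and lower bounds meet at 3, so that is the treewidth.

3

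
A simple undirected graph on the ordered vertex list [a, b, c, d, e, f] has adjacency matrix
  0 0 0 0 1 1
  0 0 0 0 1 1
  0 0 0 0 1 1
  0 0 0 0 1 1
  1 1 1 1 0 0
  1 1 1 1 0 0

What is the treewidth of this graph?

A width-2 tree decomposition is:
Bags: B1 = {c, e, f}  B2 = {b, e, f}  B3 = {d, e, f}  B4 = {a, e, f}
Tree: B1–B2, B2–B3, B3–B4
Each bag holds 3 vertices, so the decomposition has width 2, which upper-bounds the treewidth. Since c–f–b–e–c is a cycle in G, G is not acyclic. Forests are exactly the graphs of treewidth ≤ 1, so tw(G) ≥ 2. Combining the bounds, tw(G) = 2.

2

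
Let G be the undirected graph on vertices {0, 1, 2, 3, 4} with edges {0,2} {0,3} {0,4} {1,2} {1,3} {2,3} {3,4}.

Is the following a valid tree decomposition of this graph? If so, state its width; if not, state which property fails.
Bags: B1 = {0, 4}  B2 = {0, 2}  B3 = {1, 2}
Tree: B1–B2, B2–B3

A tree decomposition must satisfy three properties: every vertex lies in some bag; for every edge, both endpoints lie together in some bag; and for every vertex, the bags containing it form a connected subtree. Here vertex 3 appears in no bag, so the decomposition is invalid.

No — vertex 3 appears in no bag.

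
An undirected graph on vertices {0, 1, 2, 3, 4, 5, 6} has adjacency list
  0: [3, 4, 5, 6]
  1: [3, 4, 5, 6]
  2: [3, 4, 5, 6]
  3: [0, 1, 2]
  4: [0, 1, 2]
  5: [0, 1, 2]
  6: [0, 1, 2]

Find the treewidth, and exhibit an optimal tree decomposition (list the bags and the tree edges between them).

Every bag has size at most 4, so the width is 4 − 1 = 3 and tw(G) ≤ 3. For the lower bound: the 4 vertex sets {1,4}, {2,5}, {0}, {3} are disjoint, each induces a connected subgraph, and every pair is joined by at least one edge of G. Contracting each set to a single vertex therefore yields K_{4} as a minor, and since treewidth is minor-monotone, tw(G) ≥ tw(K_{4}) = 3. Therefore the treewidth is 3.

Treewidth 3.
One such decomposition:
Bags: B1 = {0, 1, 2, 4}  B2 = {0, 1, 2, 5}  B3 = {0, 1, 2, 3}  B4 = {0, 1, 2, 6}
Tree: B1–B2, B2–B3, B3–B4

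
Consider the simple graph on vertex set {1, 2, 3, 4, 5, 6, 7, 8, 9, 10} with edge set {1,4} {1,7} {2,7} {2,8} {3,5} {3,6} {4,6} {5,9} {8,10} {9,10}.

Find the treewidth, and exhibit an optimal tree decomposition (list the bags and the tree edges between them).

The largest bag has 3 vertices, giving width 2; this decomposition certifies tw(G) ≤ 2. For the lower bound, G contains the cycle 10–8–2–7–1–4–6–3–5–9–10, so G is not a forest; only forests have treewidth ≤ 1, hence tw(G) ≥ 2. Hence tw(G) = 2 exactly.

Treewidth 2.
One optimal decomposition is:
Bags: B1 = {2, 8, 10}  B2 = {2, 7, 10}  B3 = {1, 7, 10}  B4 = {1, 4, 10}  B5 = {4, 6, 10}  B6 = {3, 6, 10}  B7 = {3, 5, 10}  B8 = {5, 9, 10}
Tree: B1–B2, B2–B3, B3–B4, B4–B5, B5–B6, B6–B7, B7–B8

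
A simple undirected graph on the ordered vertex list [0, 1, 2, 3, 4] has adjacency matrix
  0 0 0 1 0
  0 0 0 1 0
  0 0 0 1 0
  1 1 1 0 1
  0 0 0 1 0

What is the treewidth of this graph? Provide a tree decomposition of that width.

Each bag holds 2 vertices, so the decomposition has width 1, which upper-bounds the treewidth. Any graph with an edge has treewidth ≥ 1, and G has the edge 3–4. Hence tw(G) = 1 exactly.

Treewidth 1.
One such decomposition:
Bags: B1 = {3, 4}  B2 = {0, 3}  B3 = {2, 3}  B4 = {1, 3}
Tree: B1–B2, B1–B3, B1–B4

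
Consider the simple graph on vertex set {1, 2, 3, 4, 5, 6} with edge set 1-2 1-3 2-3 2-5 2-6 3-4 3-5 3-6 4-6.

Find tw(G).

2

A width-2 tree decomposition is:
Bags: B1 = {2, 3, 6}  B2 = {1, 2, 3}  B3 = {3, 4, 6}  B4 = {2, 3, 5}
Tree: B1–B2, B1–B3, B1–B4
Each bag holds 3 vertices, so the decomposition has width 2, which upper-bounds the treewidth. For the lower bound, the 3 vertices {1, 2, 3} are pairwise adjacent, and any tree decomposition puts a clique entirely inside one bag — forcing width ≥ 2. Hence tw(G) = 2 exactly.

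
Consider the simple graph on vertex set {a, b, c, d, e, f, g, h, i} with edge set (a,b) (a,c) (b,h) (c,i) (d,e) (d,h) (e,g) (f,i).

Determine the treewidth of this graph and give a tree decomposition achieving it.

Each bag holds 2 vertices, so the decomposition has width 1, which upper-bounds the treewidth. G has an edge, so its treewidth is at least 1. Hence tw(G) = 1 exactly.

Treewidth 1.
One such decomposition:
Bags: B1 = {e, g}  B2 = {d, e}  B3 = {d, h}  B4 = {b, h}  B5 = {a, b}  B6 = {a, c}  B7 = {c, i}  B8 = {f, i}
Tree: B1–B2, B2–B3, B3–B4, B4–B5, B5–B6, B6–B7, B7–B8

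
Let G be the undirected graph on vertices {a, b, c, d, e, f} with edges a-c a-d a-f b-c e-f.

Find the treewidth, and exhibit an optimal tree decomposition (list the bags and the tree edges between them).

Each bag holds 2 vertices, so the decomposition has width 1, which upper-bounds the treewidth. G has an edge, so its treewidth is at least 1. Hence tw(G) = 1 exactly.

Treewidth 1.
Bags: B1 = {a, c}  B2 = {a, d}  B3 = {b, c}  B4 = {a, f}  B5 = {e, f}
Tree: B1–B2, B1–B3, B2–B4, B4–B5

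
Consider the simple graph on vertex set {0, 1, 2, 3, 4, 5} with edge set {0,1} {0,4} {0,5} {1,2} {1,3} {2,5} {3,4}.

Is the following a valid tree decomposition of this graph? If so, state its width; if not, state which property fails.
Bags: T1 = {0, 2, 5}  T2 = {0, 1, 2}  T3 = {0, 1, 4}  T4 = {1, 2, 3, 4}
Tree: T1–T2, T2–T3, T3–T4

No — bags containing vertex 2 are not connected in the tree.

A tree decomposition must satisfy three properties: every vertex lies in some bag; for every edge, both endpoints lie together in some bag; and for every vertex, the bags containing it form a connected subtree. Here bags containing vertex 2 are not connected in the tree, so the decomposition is invalid.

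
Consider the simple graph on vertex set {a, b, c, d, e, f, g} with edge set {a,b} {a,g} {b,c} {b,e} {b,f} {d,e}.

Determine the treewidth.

A width-1 tree decomposition is:
Bags: B1 = {a, b}  B2 = {b, f}  B3 = {b, e}  B4 = {a, g}  B5 = {b, c}  B6 = {d, e}
Tree: B1–B2, B1–B3, B1–B4, B1–B5, B3–B6
The largest bag has 2 vertices, giving width 1; this decomposition certifies tw(G) ≤ 1. Since G has at least one edge (e.g. a–b), it is not an edgeless graph, so tw(G) ≥ 1. Combining the bounds, tw(G) = 1.

1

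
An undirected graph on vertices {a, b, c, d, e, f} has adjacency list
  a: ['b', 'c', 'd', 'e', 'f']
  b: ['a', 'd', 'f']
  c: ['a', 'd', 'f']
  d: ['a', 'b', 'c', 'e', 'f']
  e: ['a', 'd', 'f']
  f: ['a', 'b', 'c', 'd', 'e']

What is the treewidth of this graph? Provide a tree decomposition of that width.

Each bag holds 4 vertices, so the decomposition has width 3, which upper-bounds the treewidth. Conversely, {a, d, e, f} is a clique of size 4, and the vertices of any clique must share a bag in every tree decomposition; so some bag has ≥ 4 vertices and tw(G) ≥ 3. Combining the bounds, tw(G) = 3.

Treewidth 3.
One such decomposition:
Bags: B1 = {a, d, e, f}  B2 = {a, c, d, f}  B3 = {a, b, d, f}
Tree: B1–B2, B1–B3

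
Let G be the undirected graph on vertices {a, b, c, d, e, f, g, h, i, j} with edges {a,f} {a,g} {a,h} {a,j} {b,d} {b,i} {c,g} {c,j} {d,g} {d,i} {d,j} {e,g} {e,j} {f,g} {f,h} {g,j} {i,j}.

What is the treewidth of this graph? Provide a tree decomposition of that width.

Treewidth 2.
One optimal decomposition is:
Bags: B1 = {d, i, j}  B2 = {d, g, j}  B3 = {b, d, i}  B4 = {e, g, j}  B5 = {c, g, j}  B6 = {a, g, j}  B7 = {a, f, g}  B8 = {a, f, h}
Tree: B1–B2, B1–B3, B2–B4, B4–B5, B4–B6, B6–B7, B7–B8

The largest bag has 3 vertices, giving width 2; this decomposition certifies tw(G) ≤ 2. On the other hand G contains the 3-clique {d, g, j}. A clique must lie in a single bag of any decomposition, so no decomposition can have width below 2. Therefore the treewidth is 2.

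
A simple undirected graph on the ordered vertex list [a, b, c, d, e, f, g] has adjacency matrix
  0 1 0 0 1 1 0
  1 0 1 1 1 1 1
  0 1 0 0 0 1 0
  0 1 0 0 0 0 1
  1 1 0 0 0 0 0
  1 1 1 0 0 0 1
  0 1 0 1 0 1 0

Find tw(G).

2

A width-2 tree decomposition is:
Bags: B1 = {b, c, f}  B2 = {a, b, f}  B3 = {b, f, g}  B4 = {a, b, e}  B5 = {b, d, g}
Tree: B1–B2, B1–B3, B2–B4, B3–B5
The largest bag has 3 vertices, giving width 2; this decomposition certifies tw(G) ≤ 2. Conversely, {b, d, g} is a clique of size 3, and the vertices of any clique must share a bag in every tree decomposition; so some bag has ≥ 3 vertices and tw(G) ≥ 2. The upper and lower bounds meet at 2, so that is the treewidth.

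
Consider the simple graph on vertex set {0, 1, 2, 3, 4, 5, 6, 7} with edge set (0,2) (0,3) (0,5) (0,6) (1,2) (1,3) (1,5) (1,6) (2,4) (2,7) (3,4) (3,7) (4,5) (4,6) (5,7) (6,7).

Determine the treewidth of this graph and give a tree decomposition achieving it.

Each bag holds 5 vertices, so the decomposition has width 4, which upper-bounds the treewidth. For the lower bound: the 5 vertex sets {0,3}, {1,2}, {6,7}, {5}, {4} are disjoint, each induces a connected subgraph, and every pair is joined by at least one edge of G. Contracting each set to a single vertex therefore yields K_{5} as a minor, and since treewidth is minor-monotone, tw(G) ≥ tw(K_{5}) = 4. Combining the bounds, tw(G) = 4.

Treewidth 4.
One such decomposition:
Bags: B1 = {0, 2, 3, 5, 6}  B2 = {1, 2, 3, 5, 6}  B3 = {2, 3, 5, 6, 7}  B4 = {2, 3, 4, 5, 6}
Tree: B1–B2, B2–B3, B3–B4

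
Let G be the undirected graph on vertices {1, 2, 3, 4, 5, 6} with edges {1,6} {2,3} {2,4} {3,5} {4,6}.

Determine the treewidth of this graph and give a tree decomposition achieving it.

The largest bag has 2 vertices, giving width 1; this decomposition certifies tw(G) ≤ 1. G has an edge, so its treewidth is at least 1. The upper and lower bounds meet at 1, so that is the treewidth.

Treewidth 1.
Bags: B1 = {1, 6}  B2 = {4, 6}  B3 = {2, 4}  B4 = {2, 3}  B5 = {3, 5}
Tree: B1–B2, B2–B3, B3–B4, B4–B5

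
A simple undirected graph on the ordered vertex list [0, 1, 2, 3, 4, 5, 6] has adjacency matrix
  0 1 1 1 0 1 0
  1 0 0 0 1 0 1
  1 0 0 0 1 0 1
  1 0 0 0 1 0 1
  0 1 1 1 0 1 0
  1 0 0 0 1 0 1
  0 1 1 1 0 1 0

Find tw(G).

A width-3 tree decomposition is:
Bags: B1 = {0, 2, 4, 6}  B2 = {0, 4, 5, 6}  B3 = {0, 3, 4, 6}  B4 = {0, 1, 4, 6}
Tree: B1–B2, B2–B3, B3–B4
Every bag has size at most 4, so the width is 4 − 1 = 3 and tw(G) ≤ 3. For the lower bound: the 4 vertex sets {0,2}, {4,5}, {6}, {3} are disjoint, each induces a connected subgraph, and every pair is joined by at least one edge of G. Contracting each set to a single vertex therefore yields K_{4} as a minor, and since treewidth is minor-monotone, tw(G) ≥ tw(K_{4}) = 3. Hence tw(G) = 3 exactly.

3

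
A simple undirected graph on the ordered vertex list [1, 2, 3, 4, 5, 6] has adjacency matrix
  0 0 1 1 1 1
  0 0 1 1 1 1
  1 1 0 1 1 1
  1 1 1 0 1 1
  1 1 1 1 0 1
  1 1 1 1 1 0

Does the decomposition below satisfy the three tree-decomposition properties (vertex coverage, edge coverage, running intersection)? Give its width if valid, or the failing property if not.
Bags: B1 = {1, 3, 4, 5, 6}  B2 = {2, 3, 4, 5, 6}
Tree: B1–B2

Yes; width 4.

Every vertex of G appears in some bag (union = {1, 2, 3, 4, 5, 6}); every edge is covered by a bag; and for each vertex v the set of bags containing v is connected in the bag tree. The decomposition is therefore valid. The largest bag has 5 vertices, so the width is 4.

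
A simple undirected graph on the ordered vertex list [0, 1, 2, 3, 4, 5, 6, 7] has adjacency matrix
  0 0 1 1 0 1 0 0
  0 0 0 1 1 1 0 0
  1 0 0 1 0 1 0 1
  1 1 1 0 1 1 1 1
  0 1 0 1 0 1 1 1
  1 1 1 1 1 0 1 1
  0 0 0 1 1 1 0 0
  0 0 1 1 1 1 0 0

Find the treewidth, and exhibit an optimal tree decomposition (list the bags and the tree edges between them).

Treewidth 3.
Bags: B1 = {3, 4, 5, 7}  B2 = {1, 3, 4, 5}  B3 = {3, 4, 5, 6}  B4 = {2, 3, 5, 7}  B5 = {0, 2, 3, 5}
Tree: B1–B2, B2–B3, B1–B4, B4–B5

The largest bag has 4 vertices, giving width 3; this decomposition certifies tw(G) ≤ 3. On the other hand G contains the 4-clique {0, 2, 3, 5}. A clique must lie in a single bag of any decomposition, so no decomposition can have width below 3. Therefore the treewidth is 3.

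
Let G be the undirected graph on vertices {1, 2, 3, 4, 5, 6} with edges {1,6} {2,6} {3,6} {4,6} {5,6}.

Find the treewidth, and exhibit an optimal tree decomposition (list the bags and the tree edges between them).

Treewidth 1.
Bags: B1 = {4, 6}  B2 = {5, 6}  B3 = {3, 6}  B4 = {1, 6}  B5 = {2, 6}
Tree: B1–B2, B2–B3, B1–B4, B2–B5

The largest bag has 2 vertices, giving width 1; this decomposition certifies tw(G) ≤ 1. G has an edge, so its treewidth is at least 1. The upper and lower bounds meet at 1, so that is the treewidth.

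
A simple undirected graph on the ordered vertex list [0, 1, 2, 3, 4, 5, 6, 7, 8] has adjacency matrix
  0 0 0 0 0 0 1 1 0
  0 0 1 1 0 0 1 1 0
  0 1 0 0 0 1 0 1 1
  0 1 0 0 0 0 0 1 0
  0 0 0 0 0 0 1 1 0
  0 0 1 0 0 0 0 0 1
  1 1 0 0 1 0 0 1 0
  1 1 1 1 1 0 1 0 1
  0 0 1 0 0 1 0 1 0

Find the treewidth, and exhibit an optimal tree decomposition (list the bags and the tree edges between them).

Each bag holds 3 vertices, so the decomposition has width 2, which upper-bounds the treewidth. On the other hand G contains the 3-clique {2, 5, 8}. A clique must lie in a single bag of any decomposition, so no decomposition can have width below 2. Therefore the treewidth is 2.

Treewidth 2.
One such decomposition:
Bags: B1 = {2, 7, 8}  B2 = {1, 2, 7}  B3 = {2, 5, 8}  B4 = {1, 6, 7}  B5 = {0, 6, 7}  B6 = {1, 3, 7}  B7 = {4, 6, 7}
Tree: B1–B2, B1–B3, B2–B4, B4–B5, B2–B6, B5–B7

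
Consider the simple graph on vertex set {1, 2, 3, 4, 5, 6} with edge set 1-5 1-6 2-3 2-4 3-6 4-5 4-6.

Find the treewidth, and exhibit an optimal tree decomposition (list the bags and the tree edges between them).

Every bag has size at most 3, so the width is 3 − 1 = 2 and tw(G) ≤ 2. The edges 2–3–6–4–2 form a cycle, so G is not a tree and its treewidth is at least 2. Combining the bounds, tw(G) = 2.

Treewidth 2.
One optimal decomposition is:
Bags: B1 = {2, 3, 4}  B2 = {3, 4, 6}  B3 = {4, 5, 6}  B4 = {1, 5, 6}
Tree: B1–B2, B2–B3, B3–B4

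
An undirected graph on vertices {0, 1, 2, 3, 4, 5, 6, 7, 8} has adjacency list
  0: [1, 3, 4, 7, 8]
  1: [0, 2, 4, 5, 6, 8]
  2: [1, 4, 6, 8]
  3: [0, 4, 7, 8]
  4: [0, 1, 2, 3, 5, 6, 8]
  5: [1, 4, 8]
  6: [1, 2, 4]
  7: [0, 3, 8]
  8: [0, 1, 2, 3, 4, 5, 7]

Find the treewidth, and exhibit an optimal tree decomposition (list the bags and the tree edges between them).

Treewidth 3.
One optimal decomposition is:
Bags: B1 = {1, 2, 4, 8}  B2 = {1, 2, 4, 6}  B3 = {0, 1, 4, 8}  B4 = {0, 3, 4, 8}  B5 = {0, 3, 7, 8}  B6 = {1, 4, 5, 8}
Tree: B1–B2, B1–B3, B3–B4, B4–B5, B1–B6

Each bag holds 4 vertices, so the decomposition has width 3, which upper-bounds the treewidth. On the other hand G contains the 4-clique {0, 1, 4, 8}. A clique must lie in a single bag of any decomposition, so no decomposition can have width below 3. Hence tw(G) = 3 exactly.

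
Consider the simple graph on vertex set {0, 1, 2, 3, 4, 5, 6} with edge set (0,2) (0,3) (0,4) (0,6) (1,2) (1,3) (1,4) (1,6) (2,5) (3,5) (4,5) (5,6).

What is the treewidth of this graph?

A width-3 tree decomposition is:
Bags: B1 = {0, 1, 3, 5}  B2 = {0, 1, 2, 5}  B3 = {0, 1, 4, 5}  B4 = {0, 1, 5, 6}
Tree: B1–B2, B2–B3, B3–B4
Every bag has size at most 4, so the width is 4 − 1 = 3 and tw(G) ≤ 3. For the lower bound: the 4 vertex sets {1,3}, {0,2}, {5}, {4} are disjoint, each induces a connected subgraph, and every pair is joined by at least one edge of G. Contracting each set to a single vertex therefore yields K_{4} as a minor, and since treewidth is minor-monotone, tw(G) ≥ tw(K_{4}) = 3. Combining the bounds, tw(G) = 3.

3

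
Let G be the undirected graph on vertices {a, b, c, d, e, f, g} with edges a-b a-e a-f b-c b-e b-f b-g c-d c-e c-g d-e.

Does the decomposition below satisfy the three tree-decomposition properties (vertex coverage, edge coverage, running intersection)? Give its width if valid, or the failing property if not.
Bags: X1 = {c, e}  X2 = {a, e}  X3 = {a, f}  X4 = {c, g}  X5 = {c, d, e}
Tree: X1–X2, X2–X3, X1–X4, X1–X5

No — vertex b appears in no bag.

A tree decomposition must satisfy three properties: every vertex lies in some bag; for every edge, both endpoints lie together in some bag; and for every vertex, the bags containing it form a connected subtree. Here vertex b appears in no bag, so the decomposition is invalid.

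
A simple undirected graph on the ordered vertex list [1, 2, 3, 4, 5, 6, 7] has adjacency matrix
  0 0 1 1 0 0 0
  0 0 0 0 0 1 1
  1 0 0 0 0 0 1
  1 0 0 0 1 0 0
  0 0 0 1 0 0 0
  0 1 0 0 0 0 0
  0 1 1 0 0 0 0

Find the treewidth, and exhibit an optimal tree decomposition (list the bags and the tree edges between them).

Every bag has size at most 2, so the width is 2 − 1 = 1 and tw(G) ≤ 1. G has an edge, so its treewidth is at least 1. Hence tw(G) = 1 exactly.

Treewidth 1.
One such decomposition:
Bags: B1 = {2, 6}  B2 = {2, 7}  B3 = {3, 7}  B4 = {1, 3}  B5 = {1, 4}  B6 = {4, 5}
Tree: B1–B2, B2–B3, B3–B4, B4–B5, B5–B6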